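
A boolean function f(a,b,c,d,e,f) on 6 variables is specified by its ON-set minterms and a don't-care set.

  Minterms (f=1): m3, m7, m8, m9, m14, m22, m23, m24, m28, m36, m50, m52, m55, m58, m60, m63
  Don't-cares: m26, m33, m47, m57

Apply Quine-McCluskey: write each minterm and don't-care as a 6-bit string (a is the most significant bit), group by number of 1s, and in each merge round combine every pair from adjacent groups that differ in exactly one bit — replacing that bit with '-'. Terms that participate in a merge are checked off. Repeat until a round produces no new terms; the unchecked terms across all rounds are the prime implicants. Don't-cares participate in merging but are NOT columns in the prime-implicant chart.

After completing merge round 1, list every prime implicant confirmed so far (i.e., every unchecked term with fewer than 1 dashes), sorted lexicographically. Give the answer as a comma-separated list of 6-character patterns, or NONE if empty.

001110, 100001, 111001

Round 0: 000011✓ 000111✓ 001000✓ 001001✓ 001110 010110✓ 010111✓ 011000✓ 011010✓ 011100✓ 100001 100100✓ 101111✓ 110010✓ 110100✓ 110111✓ 111001 111010✓ 111100✓ 111111✓
Round 1: -10111 -11010 -11100 0-0111 0-1000 000-11 00100- 01011- 011-00 0110-0 1-0100 1-1111 11-010 11-100 11-111
PIs = {-10111, -11010, -11100, 0-0111, 0-1000, 000-11, 00100-, 001110, 01011-, 011-00, 0110-0, 1-0100, 1-1111, 100001, 11-010, 11-100, 11-111, 111001}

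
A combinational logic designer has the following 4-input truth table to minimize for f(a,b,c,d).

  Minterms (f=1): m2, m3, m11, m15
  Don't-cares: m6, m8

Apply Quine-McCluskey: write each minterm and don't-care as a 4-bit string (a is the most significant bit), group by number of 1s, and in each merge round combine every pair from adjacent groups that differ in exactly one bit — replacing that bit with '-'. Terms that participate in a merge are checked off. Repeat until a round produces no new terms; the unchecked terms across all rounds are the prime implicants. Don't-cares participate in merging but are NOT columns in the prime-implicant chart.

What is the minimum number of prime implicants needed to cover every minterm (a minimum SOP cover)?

[col 0] 0010*, 0011*, 0110*, 1000, 1011*, 1111*
[col 1] -011, 0-10, 001-, 1-11
Prime implicants: -011, 0-10, 001-, 1-11, 1000
PI chart (minterm → PIs covering it):
  2 | 0-10,001-
  3 | -011,001-
  11 | -011,1-11
  15 | 1-11  (sole → essential)
Essential prime implicants: 1-11
Petrick residual → 001-
Minimum SOP uses 2 PIs: a'b'c + acd

2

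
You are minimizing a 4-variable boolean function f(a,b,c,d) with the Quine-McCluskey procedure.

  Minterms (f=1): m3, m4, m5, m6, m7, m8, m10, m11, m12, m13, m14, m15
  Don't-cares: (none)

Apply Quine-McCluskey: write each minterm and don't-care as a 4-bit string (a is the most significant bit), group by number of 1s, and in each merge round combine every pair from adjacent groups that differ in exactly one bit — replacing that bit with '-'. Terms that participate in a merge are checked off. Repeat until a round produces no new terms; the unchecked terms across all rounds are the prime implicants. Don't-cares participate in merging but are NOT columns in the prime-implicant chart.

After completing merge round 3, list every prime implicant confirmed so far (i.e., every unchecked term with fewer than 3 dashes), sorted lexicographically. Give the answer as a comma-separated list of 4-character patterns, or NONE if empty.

Round 0: 0011✓ 0100✓ 0101✓ 0110✓ 0111✓ 1000✓ 1010✓ 1011✓ 1100✓ 1101✓ 1110✓ 1111✓
Round 1: -011✓ -100✓ -101✓ -110✓ -111✓ 0-11✓ 01-0✓ 01-1✓ 010-✓ 011-✓ 1-00✓ 1-10✓ 1-11✓ 10-0✓ 101-✓ 11-0✓ 11-1✓ 110-✓ 111-✓
Round 2: --11 -1-0✓ -1-1✓ -10-✓ -11-✓ 01--✓ 1--0 1-1- 11--✓
Round 3: -1--
PIs = {--11, -1--, 1--0, 1-1-}

--11, 1--0, 1-1-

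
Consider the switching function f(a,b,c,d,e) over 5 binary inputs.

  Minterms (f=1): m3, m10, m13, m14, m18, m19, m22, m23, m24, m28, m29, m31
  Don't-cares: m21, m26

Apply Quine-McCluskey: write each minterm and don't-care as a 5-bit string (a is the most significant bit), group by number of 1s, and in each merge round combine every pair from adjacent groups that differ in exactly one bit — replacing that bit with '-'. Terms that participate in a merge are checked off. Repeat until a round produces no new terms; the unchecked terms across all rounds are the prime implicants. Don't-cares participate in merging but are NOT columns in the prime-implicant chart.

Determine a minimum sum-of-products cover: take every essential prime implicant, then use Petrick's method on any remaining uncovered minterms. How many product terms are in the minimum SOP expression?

6

[col 0] 00011*, 01010*, 01101*, 01110*, 10010*, 10011*, 10101*, 10110*, 10111*, 11000*, 11010*, 11100*, 11101*, 11111*
[col 1] -0011, -1010, -1101, 01-10, 1-010, 1-101*, 1-111*, 10-10*, 10-11*, 1001-*, 101-1*, 1011-*, 11-00, 110-0, 111-1*, 1110-
[col 2] 1-1-1, 10-1-
Prime implicants: -0011, -1010, -1101, 01-10, 1-010, 1-1-1, 10-1-, 11-00, 110-0, 1110-
PI chart (minterm → PIs covering it):
  3 | -0011  (sole → essential)
  10 | -1010,01-10
  13 | -1101  (sole → essential)
  14 | 01-10  (sole → essential)
  18 | 1-010,10-1-
  19 | -0011,10-1-
  22 | 10-1-  (sole → essential)
  23 | 1-1-1,10-1-
  24 | 11-00,110-0
  28 | 11-00,1110-
  29 | -1101,1-1-1,1110-
  31 | 1-1-1  (sole → essential)
Essential prime implicants: -0011, -1101, 01-10, 1-1-1, 10-1-
Petrick residual → 11-00
Minimum SOP uses 6 PIs: b'c'de + bcd'e + a'bde' + ace + ab'd + abd'e'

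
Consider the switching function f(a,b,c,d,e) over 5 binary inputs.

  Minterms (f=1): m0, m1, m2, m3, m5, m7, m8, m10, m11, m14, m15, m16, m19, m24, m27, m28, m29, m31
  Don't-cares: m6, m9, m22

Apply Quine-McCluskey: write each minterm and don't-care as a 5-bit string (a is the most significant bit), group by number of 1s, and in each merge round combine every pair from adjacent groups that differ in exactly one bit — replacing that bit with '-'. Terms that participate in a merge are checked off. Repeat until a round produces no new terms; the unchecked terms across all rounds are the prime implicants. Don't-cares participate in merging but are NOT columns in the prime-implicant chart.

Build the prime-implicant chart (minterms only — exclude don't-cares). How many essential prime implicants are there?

4

size-2^0 implicants → 00000(✓)  00001(✓)  00010(✓)  00011(✓)  00101(✓)  00110(✓)  00111(✓)  01000(✓)  01001(✓)  01010(✓)  01011(✓)  01110(✓)  01111(✓)  10000(✓)  10011(✓)  10110(✓)  11000(✓)  11011(✓)  11100(✓)  11101(✓)  11111(✓)
size-2^1 implicants → -0000(✓)  -0011(✓)  -0110  -1000(✓)  -1011(✓)  -1111(✓)  0-000(✓)  0-001(✓)  0-010(✓)  0-011(✓)  0-110(✓)  0-111(✓)  00-01(✓)  00-10(✓)  00-11(✓)  000-0(✓)  000-1(✓)  0000-(✓)  0001-(✓)  001-1(✓)  0011-(✓)  01-10(✓)  01-11(✓)  010-0(✓)  010-1(✓)  0100-(✓)  0101-(✓)  0111-(✓)  1-000(✓)  1-011(✓)  11-00  11-11(✓)  111-1  1110-
size-2^2 implicants → --000  --011  -1-11  0--10(✓)  0--11(✓)  0-0-0(✓)  0-0-1(✓)  0-00-(✓)  0-01-(✓)  0-11-(✓)  00--1  00-1-(✓)  000--(✓)  01-1-(✓)  010--(✓)
size-2^3 implicants → 0--1-  0-0--
Unchecked terms (primes): --000, --011, -0110, -1-11, 0--1-, 0-0--, 00--1, 11-00, 111-1, 1110-
Minterm coverage:
  m0 ⊆ --000,0-0--
  m1 ⊆ 0-0--,00--1
  m2 ⊆ 0--1-,0-0--
  m3 ⊆ --011,0--1-,0-0--,00--1
  m5 ⊆ 00--1 [E]
  m7 ⊆ 0--1-,00--1
  m8 ⊆ --000,0-0--
  m10 ⊆ 0--1-,0-0--
  m11 ⊆ --011,-1-11,0--1-,0-0--
  m14 ⊆ 0--1- [E]
  m15 ⊆ -1-11,0--1-
  m16 ⊆ --000 [E]
  m19 ⊆ --011 [E]
  m24 ⊆ --000,11-00
  m27 ⊆ --011,-1-11
  m28 ⊆ 11-00,1110-
  m29 ⊆ 111-1,1110-
  m31 ⊆ -1-11,111-1
E = {--000, --011, 0--1-, 00--1}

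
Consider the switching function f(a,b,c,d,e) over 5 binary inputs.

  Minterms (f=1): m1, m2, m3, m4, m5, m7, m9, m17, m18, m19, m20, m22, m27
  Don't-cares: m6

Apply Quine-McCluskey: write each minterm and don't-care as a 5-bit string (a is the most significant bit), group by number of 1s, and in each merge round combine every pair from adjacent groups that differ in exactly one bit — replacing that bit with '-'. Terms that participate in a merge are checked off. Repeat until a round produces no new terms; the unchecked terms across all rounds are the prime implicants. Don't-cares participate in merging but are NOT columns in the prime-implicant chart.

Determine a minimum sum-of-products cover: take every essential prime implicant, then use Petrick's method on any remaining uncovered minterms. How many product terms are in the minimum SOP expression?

size-2^0 implicants → 00001(✓)  00010(✓)  00011(✓)  00100(✓)  00101(✓)  00110(✓)  00111(✓)  01001(✓)  10001(✓)  10010(✓)  10011(✓)  10100(✓)  10110(✓)  11011(✓)
size-2^1 implicants → -0001(✓)  -0010(✓)  -0011(✓)  -0100(✓)  -0110(✓)  0-001  00-01(✓)  00-10(✓)  00-11(✓)  000-1(✓)  0001-(✓)  001-0(✓)  001-1(✓)  0010-(✓)  0011-(✓)  1-011  10-10(✓)  100-1(✓)  1001-(✓)  101-0(✓)
size-2^2 implicants → -0-10  -00-1  -001-  -01-0  00--1  00-1-  001--
Unchecked terms (primes): -0-10, -00-1, -001-, -01-0, 0-001, 00--1, 00-1-, 001--, 1-011
Minterm coverage:
  m1 ⊆ -00-1,0-001,00--1
  m2 ⊆ -0-10,-001-,00-1-
  m3 ⊆ -00-1,-001-,00--1,00-1-
  m4 ⊆ -01-0,001--
  m5 ⊆ 00--1,001--
  m7 ⊆ 00--1,00-1-,001--
  m9 ⊆ 0-001 [E]
  m17 ⊆ -00-1 [E]
  m18 ⊆ -0-10,-001-
  m19 ⊆ -00-1,-001-,1-011
  m20 ⊆ -01-0 [E]
  m22 ⊆ -0-10,-01-0
  m27 ⊆ 1-011 [E]
E = {-00-1, -01-0, 0-001, 1-011}
Petrick residual → -0-10, 00--1
Cover = b'de' + b'c'e + b'ce' + a'c'd'e + a'b'e + ac'de  |cover|=6

6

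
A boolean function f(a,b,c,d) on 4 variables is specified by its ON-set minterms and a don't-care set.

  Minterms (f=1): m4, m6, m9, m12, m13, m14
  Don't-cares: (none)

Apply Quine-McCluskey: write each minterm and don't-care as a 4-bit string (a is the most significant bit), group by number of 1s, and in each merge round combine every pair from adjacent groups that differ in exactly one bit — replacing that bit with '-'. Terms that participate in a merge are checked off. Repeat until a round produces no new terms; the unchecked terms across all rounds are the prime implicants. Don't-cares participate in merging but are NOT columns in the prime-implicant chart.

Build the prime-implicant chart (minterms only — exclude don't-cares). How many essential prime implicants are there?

2

size-2^0 implicants → 0100(✓)  0110(✓)  1001(✓)  1100(✓)  1101(✓)  1110(✓)
size-2^1 implicants → -100(✓)  -110(✓)  01-0(✓)  1-01  11-0(✓)  110-
size-2^2 implicants → -1-0
Unchecked terms (primes): -1-0, 1-01, 110-
Minterm coverage:
  m4 ⊆ -1-0 [E]
  m6 ⊆ -1-0 [E]
  m9 ⊆ 1-01 [E]
  m12 ⊆ -1-0,110-
  m13 ⊆ 1-01,110-
  m14 ⊆ -1-0 [E]
E = {-1-0, 1-01}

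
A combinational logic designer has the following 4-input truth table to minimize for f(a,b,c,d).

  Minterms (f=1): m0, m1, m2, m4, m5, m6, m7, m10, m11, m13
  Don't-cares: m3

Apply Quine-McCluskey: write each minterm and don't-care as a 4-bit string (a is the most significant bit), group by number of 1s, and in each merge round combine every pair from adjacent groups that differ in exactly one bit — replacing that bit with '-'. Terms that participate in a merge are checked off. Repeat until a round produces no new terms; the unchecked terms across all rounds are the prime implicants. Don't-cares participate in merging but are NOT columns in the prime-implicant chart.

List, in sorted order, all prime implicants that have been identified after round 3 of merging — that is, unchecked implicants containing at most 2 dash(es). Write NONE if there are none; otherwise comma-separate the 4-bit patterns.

-01-, -101

[col 0] 0000*, 0001*, 0010*, 0011*, 0100*, 0101*, 0110*, 0111*, 1010*, 1011*, 1101*
[col 1] -010*, -011*, -101, 0-00*, 0-01*, 0-10*, 0-11*, 00-0*, 00-1*, 000-*, 001-*, 01-0*, 01-1*, 010-*, 011-*, 101-*
[col 2] -01-, 0--0*, 0--1*, 0-0-*, 0-1-*, 00--*, 01--*
[col 3] 0---
Prime implicants: -01-, -101, 0---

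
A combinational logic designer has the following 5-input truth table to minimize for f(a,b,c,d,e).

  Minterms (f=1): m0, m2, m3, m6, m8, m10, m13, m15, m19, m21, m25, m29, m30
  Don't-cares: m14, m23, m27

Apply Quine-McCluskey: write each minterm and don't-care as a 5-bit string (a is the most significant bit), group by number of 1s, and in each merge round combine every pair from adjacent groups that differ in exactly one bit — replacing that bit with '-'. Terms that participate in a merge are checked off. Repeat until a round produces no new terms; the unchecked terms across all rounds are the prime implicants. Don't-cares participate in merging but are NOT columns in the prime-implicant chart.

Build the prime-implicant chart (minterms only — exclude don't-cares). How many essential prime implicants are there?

[col 0] 00000*, 00010*, 00011*, 00110*, 01000*, 01010*, 01101*, 01110*, 01111*, 10011*, 10101*, 10111*, 11001*, 11011*, 11101*, 11110*
[col 1] -0011, -1101, -1110, 0-000*, 0-010*, 0-110*, 00-10*, 000-0*, 0001-, 01-10*, 010-0*, 011-1, 0111-, 1-011, 1-101, 10-11, 101-1, 11-01, 110-1
[col 2] 0--10, 0-0-0
Prime implicants: -0011, -1101, -1110, 0--10, 0-0-0, 0001-, 011-1, 0111-, 1-011, 1-101, 10-11, 101-1, 11-01, 110-1
PI chart (minterm → PIs covering it):
  0 | 0-0-0  (sole → essential)
  2 | 0--10,0-0-0,0001-
  3 | -0011,0001-
  6 | 0--10  (sole → essential)
  8 | 0-0-0  (sole → essential)
  10 | 0--10,0-0-0
  13 | -1101,011-1
  15 | 011-1,0111-
  19 | -0011,1-011,10-11
  21 | 1-101,101-1
  25 | 11-01,110-1
  29 | -1101,1-101,11-01
  30 | -1110  (sole → essential)
Essential prime implicants: -1110, 0--10, 0-0-0

3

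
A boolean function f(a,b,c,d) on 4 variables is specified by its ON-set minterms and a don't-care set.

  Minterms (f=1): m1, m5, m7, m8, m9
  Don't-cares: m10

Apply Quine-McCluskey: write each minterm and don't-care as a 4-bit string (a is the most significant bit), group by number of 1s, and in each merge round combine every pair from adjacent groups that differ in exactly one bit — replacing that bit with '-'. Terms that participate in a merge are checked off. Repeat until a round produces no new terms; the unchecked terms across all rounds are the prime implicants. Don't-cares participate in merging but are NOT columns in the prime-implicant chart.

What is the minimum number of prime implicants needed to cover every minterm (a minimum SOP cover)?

[col 0] 0001*, 0101*, 0111*, 1000*, 1001*, 1010*
[col 1] -001, 0-01, 01-1, 10-0, 100-
Prime implicants: -001, 0-01, 01-1, 10-0, 100-
PI chart (minterm → PIs covering it):
  1 | -001,0-01
  5 | 0-01,01-1
  7 | 01-1  (sole → essential)
  8 | 10-0,100-
  9 | -001,100-
Essential prime implicants: 01-1
Petrick residual → -001, 10-0
Minimum SOP uses 3 PIs: b'c'd + a'bd + ab'd'

3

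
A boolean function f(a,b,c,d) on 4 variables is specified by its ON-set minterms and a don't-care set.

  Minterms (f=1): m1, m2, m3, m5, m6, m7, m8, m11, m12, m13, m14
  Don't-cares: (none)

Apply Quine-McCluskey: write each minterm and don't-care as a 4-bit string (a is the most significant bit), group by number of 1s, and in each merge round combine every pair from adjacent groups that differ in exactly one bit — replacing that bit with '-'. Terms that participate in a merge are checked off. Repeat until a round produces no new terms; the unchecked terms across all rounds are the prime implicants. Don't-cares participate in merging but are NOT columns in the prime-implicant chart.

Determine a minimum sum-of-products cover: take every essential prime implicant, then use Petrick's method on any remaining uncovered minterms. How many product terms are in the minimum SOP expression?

Round 0: 0001✓ 0010✓ 0011✓ 0101✓ 0110✓ 0111✓ 1000✓ 1011✓ 1100✓ 1101✓ 1110✓
Round 1: -011 -101 -110 0-01✓ 0-10✓ 0-11✓ 00-1✓ 001-✓ 01-1✓ 011-✓ 1-00 11-0 110-
Round 2: 0--1 0-1-
PIs = {-011, -101, -110, 0--1, 0-1-, 1-00, 11-0, 110-}
Coverage chart:
  m1: 0--1 ←essential
  m2: 0-1- ←essential
  m3: -011,0--1,0-1-
  m5: -101,0--1
  m6: -110,0-1-
  m7: 0--1,0-1-
  m8: 1-00 ←essential
  m11: -011 ←essential
  m12: 1-00,11-0,110-
  m13: -101,110-
  m14: -110,11-0
Essential: -011, 0--1, 0-1-, 1-00
Petrick residual → -101, -110
Min cover (6 terms): b'cd + bc'd + bcd' + a'd + a'c + ac'd'

6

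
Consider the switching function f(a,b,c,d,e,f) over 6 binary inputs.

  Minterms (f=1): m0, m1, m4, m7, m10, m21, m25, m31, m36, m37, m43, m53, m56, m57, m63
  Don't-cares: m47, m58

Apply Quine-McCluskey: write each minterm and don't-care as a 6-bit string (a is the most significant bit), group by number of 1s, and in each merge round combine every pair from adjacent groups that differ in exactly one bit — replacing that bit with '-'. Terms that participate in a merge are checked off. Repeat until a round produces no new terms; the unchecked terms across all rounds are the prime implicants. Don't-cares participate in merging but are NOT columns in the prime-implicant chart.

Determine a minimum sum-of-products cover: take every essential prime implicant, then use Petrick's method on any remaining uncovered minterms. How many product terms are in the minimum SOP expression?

10

size-2^0 implicants → 000000(✓)  000001(✓)  000100(✓)  000111  001010  010101(✓)  011001(✓)  011111(✓)  100100(✓)  100101(✓)  101011(✓)  101111(✓)  110101(✓)  111000(✓)  111001(✓)  111010(✓)  111111(✓)
size-2^1 implicants → -00100  -10101  -11001  -11111  000-00  00000-  1-0101  1-1111  10010-  101-11  1110-0  11100-
Unchecked terms (primes): -00100, -10101, -11001, -11111, 000-00, 00000-, 000111, 001010, 1-0101, 1-1111, 10010-, 101-11, 1110-0, 11100-
Minterm coverage:
  m0 ⊆ 000-00,00000-
  m1 ⊆ 00000- [E]
  m4 ⊆ -00100,000-00
  m7 ⊆ 000111 [E]
  m10 ⊆ 001010 [E]
  m21 ⊆ -10101 [E]
  m25 ⊆ -11001 [E]
  m31 ⊆ -11111 [E]
  m36 ⊆ -00100,10010-
  m37 ⊆ 1-0101,10010-
  m43 ⊆ 101-11 [E]
  m53 ⊆ -10101,1-0101
  m56 ⊆ 1110-0,11100-
  m57 ⊆ -11001,11100-
  m63 ⊆ -11111,1-1111
E = {-10101, -11001, -11111, 00000-, 000111, 001010, 101-11}
Petrick residual → -00100, 1-0101, 1110-0
Cover = b'c'de'f' + bc'de'f + bcd'e'f + bcdef + a'b'c'd'e' + a'b'c'def + a'b'cd'ef' + ac'de'f + ab'cef + abcd'f'  |cover|=10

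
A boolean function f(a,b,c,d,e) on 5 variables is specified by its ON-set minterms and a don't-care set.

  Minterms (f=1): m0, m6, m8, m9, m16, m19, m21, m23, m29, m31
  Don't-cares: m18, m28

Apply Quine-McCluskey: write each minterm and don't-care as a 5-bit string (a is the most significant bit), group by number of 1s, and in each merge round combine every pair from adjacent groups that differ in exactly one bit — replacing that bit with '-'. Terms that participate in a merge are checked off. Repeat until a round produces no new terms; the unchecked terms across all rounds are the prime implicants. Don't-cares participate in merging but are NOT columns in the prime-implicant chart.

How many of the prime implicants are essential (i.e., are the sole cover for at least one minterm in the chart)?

3

size-2^0 implicants → 00000(✓)  00110  01000(✓)  01001(✓)  10000(✓)  10010(✓)  10011(✓)  10101(✓)  10111(✓)  11100(✓)  11101(✓)  11111(✓)
size-2^1 implicants → -0000  0-000  0100-  1-101(✓)  1-111(✓)  10-11  100-0  1001-  101-1(✓)  111-1(✓)  1110-
size-2^2 implicants → 1-1-1
Unchecked terms (primes): -0000, 0-000, 00110, 0100-, 1-1-1, 10-11, 100-0, 1001-, 1110-
Minterm coverage:
  m0 ⊆ -0000,0-000
  m6 ⊆ 00110 [E]
  m8 ⊆ 0-000,0100-
  m9 ⊆ 0100- [E]
  m16 ⊆ -0000,100-0
  m19 ⊆ 10-11,1001-
  m21 ⊆ 1-1-1 [E]
  m23 ⊆ 1-1-1,10-11
  m29 ⊆ 1-1-1,1110-
  m31 ⊆ 1-1-1 [E]
E = {00110, 0100-, 1-1-1}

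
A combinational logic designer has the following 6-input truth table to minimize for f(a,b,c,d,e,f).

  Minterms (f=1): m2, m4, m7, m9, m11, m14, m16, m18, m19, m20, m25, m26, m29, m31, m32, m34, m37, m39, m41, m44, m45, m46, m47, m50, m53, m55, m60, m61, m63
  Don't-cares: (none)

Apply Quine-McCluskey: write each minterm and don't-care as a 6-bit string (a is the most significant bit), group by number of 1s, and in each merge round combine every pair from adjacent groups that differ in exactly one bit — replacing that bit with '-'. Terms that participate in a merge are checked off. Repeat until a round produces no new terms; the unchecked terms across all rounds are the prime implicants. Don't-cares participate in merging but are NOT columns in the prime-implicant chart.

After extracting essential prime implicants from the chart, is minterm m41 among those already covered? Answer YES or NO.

size-2^0 implicants → 000010(✓)  000100(✓)  000111(✓)  001001(✓)  001011(✓)  001110(✓)  010000(✓)  010010(✓)  010011(✓)  010100(✓)  011001(✓)  011010(✓)  011101(✓)  011111(✓)  100000(✓)  100010(✓)  100101(✓)  100111(✓)  101001(✓)  101100(✓)  101101(✓)  101110(✓)  101111(✓)  110010(✓)  110101(✓)  110111(✓)  111100(✓)  111101(✓)  111111(✓)
size-2^1 implicants → -00010(✓)  -00111  -01001  -01110  -10010(✓)  -11101(✓)  -11111(✓)  0-0010(✓)  0-0100  0-1001  0010-1  01-010  010-00  0100-0  01001-  011-01  0111-1(✓)  1-0010(✓)  1-0101(✓)  1-0111(✓)  1-1100(✓)  1-1101(✓)  1-1111(✓)  10-101(✓)  10-111(✓)  1000-0  1001-1(✓)  101-01  1011-0(✓)  1011-1(✓)  10110-(✓)  10111-(✓)  11-101(✓)  11-111(✓)  1101-1(✓)  1111-1(✓)  11110-(✓)
size-2^2 implicants → --0010  -111-1  1--101(✓)  1--111(✓)  1-01-1(✓)  1-11-1(✓)  1-110-  10-1-1(✓)  1011--  11-1-1(✓)
size-2^3 implicants → 1--1-1
Unchecked terms (primes): --0010, -00111, -01001, -01110, -111-1, 0-0100, 0-1001, 0010-1, 01-010, 010-00, 0100-0, 01001-, 011-01, 1--1-1, 1-110-, 1000-0, 101-01, 1011--
Minterm coverage:
  m2 ⊆ --0010 [E]
  m4 ⊆ 0-0100 [E]
  m7 ⊆ -00111 [E]
  m9 ⊆ -01001,0-1001,0010-1
  m11 ⊆ 0010-1 [E]
  m14 ⊆ -01110 [E]
  m16 ⊆ 010-00,0100-0
  m18 ⊆ --0010,01-010,0100-0,01001-
  m19 ⊆ 01001- [E]
  m20 ⊆ 0-0100,010-00
  m25 ⊆ 0-1001,011-01
  m26 ⊆ 01-010 [E]
  m29 ⊆ -111-1,011-01
  m31 ⊆ -111-1 [E]
  m32 ⊆ 1000-0 [E]
  m34 ⊆ --0010,1000-0
  m37 ⊆ 1--1-1 [E]
  m39 ⊆ -00111,1--1-1
  m41 ⊆ -01001,101-01
  m44 ⊆ 1-110-,1011--
  m45 ⊆ 1--1-1,1-110-,101-01,1011--
  m46 ⊆ -01110,1011--
  m47 ⊆ 1--1-1,1011--
  m50 ⊆ --0010 [E]
  m53 ⊆ 1--1-1 [E]
  m55 ⊆ 1--1-1 [E]
  m60 ⊆ 1-110- [E]
  m61 ⊆ -111-1,1--1-1,1-110-
  m63 ⊆ -111-1,1--1-1
E = {--0010, -00111, -01110, -111-1, 0-0100, 0010-1, 01-010, 01001-, 1--1-1, 1-110-, 1000-0}

NO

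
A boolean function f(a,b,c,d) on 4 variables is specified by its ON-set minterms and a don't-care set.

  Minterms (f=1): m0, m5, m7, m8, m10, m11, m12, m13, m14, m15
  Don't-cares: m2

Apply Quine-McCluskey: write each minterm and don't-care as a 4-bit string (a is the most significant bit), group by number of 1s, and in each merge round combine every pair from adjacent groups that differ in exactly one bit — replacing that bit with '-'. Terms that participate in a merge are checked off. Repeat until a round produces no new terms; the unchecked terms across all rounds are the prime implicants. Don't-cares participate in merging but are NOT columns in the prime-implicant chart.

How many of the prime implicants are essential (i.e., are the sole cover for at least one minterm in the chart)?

3

[col 0] 0000*, 0010*, 0101*, 0111*, 1000*, 1010*, 1011*, 1100*, 1101*, 1110*, 1111*
[col 1] -000*, -010*, -101*, -111*, 00-0*, 01-1*, 1-00*, 1-10*, 1-11*, 10-0*, 101-*, 11-0*, 11-1*, 110-*, 111-*
[col 2] -0-0, -1-1, 1--0, 1-1-, 11--
Prime implicants: -0-0, -1-1, 1--0, 1-1-, 11--
PI chart (minterm → PIs covering it):
  0 | -0-0  (sole → essential)
  5 | -1-1  (sole → essential)
  7 | -1-1  (sole → essential)
  8 | -0-0,1--0
  10 | -0-0,1--0,1-1-
  11 | 1-1-  (sole → essential)
  12 | 1--0,11--
  13 | -1-1,11--
  14 | 1--0,1-1-,11--
  15 | -1-1,1-1-,11--
Essential prime implicants: -0-0, -1-1, 1-1-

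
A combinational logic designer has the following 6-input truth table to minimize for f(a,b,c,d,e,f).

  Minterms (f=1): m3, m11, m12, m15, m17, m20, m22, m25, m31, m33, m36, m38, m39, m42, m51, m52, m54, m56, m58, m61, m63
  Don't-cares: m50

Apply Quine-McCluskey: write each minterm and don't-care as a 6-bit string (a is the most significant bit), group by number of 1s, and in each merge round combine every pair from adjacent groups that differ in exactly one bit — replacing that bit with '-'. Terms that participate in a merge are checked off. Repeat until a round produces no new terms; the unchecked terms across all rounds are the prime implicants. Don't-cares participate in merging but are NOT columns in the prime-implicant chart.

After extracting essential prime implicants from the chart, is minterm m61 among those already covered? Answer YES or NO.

Round 0: 000011✓ 001011✓ 001100 001111✓ 010001✓ 010100✓ 010110✓ 011001✓ 011111✓ 100001 100100✓ 100110✓ 100111✓ 101010✓ 110010✓ 110011✓ 110100✓ 110110✓ 111000✓ 111010✓ 111101✓ 111111✓
Round 1: -10100✓ -10110✓ -11111 0-1111 00-011 001-11 01-001 0101-0✓ 1-0100✓ 1-0110✓ 1-1010 1001-0✓ 10011- 11-010 110-10 11001- 1101-0✓ 1110-0 1111-1
Round 2: -101-0 1-01-0
PIs = {-101-0, -11111, 0-1111, 00-011, 001-11, 001100, 01-001, 1-01-0, 1-1010, 100001, 10011-, 11-010, 110-10, 11001-, 1110-0, 1111-1}
Coverage chart:
  m3: 00-011 ←essential
  m11: 00-011,001-11
  m12: 001100 ←essential
  m15: 0-1111,001-11
  m17: 01-001 ←essential
  m20: -101-0 ←essential
  m22: -101-0 ←essential
  m25: 01-001 ←essential
  m31: -11111,0-1111
  m33: 100001 ←essential
  m36: 1-01-0 ←essential
  m38: 1-01-0,10011-
  m39: 10011- ←essential
  m42: 1-1010 ←essential
  m51: 11001- ←essential
  m52: -101-0,1-01-0
  m54: -101-0,1-01-0,110-10
  m56: 1110-0 ←essential
  m58: 1-1010,11-010,1110-0
  m61: 1111-1 ←essential
  m63: -11111,1111-1
Essential: -101-0, 00-011, 001100, 01-001, 1-01-0, 1-1010, 100001, 10011-, 11001-, 1110-0, 1111-1

YES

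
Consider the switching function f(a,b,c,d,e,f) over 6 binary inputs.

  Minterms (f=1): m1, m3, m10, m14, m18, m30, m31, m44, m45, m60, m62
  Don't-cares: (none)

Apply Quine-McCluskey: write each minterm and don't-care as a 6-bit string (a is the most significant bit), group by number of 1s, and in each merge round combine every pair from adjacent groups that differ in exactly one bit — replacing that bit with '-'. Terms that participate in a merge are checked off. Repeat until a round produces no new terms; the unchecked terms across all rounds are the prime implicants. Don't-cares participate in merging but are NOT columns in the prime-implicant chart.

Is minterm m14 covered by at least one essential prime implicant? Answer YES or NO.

YES

size-2^0 implicants → 000001(✓)  000011(✓)  001010(✓)  001110(✓)  010010  011110(✓)  011111(✓)  101100(✓)  101101(✓)  111100(✓)  111110(✓)
size-2^1 implicants → -11110  0-1110  0000-1  001-10  01111-  1-1100  10110-  1111-0
Unchecked terms (primes): -11110, 0-1110, 0000-1, 001-10, 010010, 01111-, 1-1100, 10110-, 1111-0
Minterm coverage:
  m1 ⊆ 0000-1 [E]
  m3 ⊆ 0000-1 [E]
  m10 ⊆ 001-10 [E]
  m14 ⊆ 0-1110,001-10
  m18 ⊆ 010010 [E]
  m30 ⊆ -11110,0-1110,01111-
  m31 ⊆ 01111- [E]
  m44 ⊆ 1-1100,10110-
  m45 ⊆ 10110- [E]
  m60 ⊆ 1-1100,1111-0
  m62 ⊆ -11110,1111-0
E = {0000-1, 001-10, 010010, 01111-, 10110-}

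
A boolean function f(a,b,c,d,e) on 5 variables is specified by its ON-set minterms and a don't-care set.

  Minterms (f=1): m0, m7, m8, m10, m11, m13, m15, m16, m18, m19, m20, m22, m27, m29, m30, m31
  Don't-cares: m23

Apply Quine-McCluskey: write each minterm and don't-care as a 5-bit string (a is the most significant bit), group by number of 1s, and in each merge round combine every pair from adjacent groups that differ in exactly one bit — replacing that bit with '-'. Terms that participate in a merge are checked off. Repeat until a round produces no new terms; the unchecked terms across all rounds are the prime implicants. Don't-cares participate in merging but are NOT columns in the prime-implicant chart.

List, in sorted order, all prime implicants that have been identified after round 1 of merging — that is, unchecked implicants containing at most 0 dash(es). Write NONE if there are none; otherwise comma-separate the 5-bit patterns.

Round 0: 00000✓ 00111✓ 01000✓ 01010✓ 01011✓ 01101✓ 01111✓ 10000✓ 10010✓ 10011✓ 10100✓ 10110✓ 10111✓ 11011✓ 11101✓ 11110✓ 11111✓
Round 1: -0000 -0111✓ -1011✓ -1101✓ -1111✓ 0-000 0-111✓ 01-11✓ 010-0 0101- 011-1✓ 1-011✓ 1-110✓ 1-111✓ 10-00✓ 10-10✓ 10-11✓ 100-0✓ 1001-✓ 101-0✓ 1011-✓ 11-11✓ 111-1✓ 1111-✓
Round 2: --111 -1-11 -11-1 1--11 1-11- 10--0 10-1-
PIs = {--111, -0000, -1-11, -11-1, 0-000, 010-0, 0101-, 1--11, 1-11-, 10--0, 10-1-}

NONE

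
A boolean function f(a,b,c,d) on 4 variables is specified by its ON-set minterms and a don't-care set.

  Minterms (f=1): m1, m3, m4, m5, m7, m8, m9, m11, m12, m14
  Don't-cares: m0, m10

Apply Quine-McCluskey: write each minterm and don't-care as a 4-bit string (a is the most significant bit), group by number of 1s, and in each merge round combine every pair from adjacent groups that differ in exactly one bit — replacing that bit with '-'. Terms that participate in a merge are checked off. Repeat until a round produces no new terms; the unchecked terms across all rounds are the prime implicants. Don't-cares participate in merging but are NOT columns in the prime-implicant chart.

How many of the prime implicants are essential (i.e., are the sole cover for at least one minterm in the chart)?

2

size-2^0 implicants → 0000(✓)  0001(✓)  0011(✓)  0100(✓)  0101(✓)  0111(✓)  1000(✓)  1001(✓)  1010(✓)  1011(✓)  1100(✓)  1110(✓)
size-2^1 implicants → -000(✓)  -001(✓)  -011(✓)  -100(✓)  0-00(✓)  0-01(✓)  0-11(✓)  00-1(✓)  000-(✓)  01-1(✓)  010-(✓)  1-00(✓)  1-10(✓)  10-0(✓)  10-1(✓)  100-(✓)  101-(✓)  11-0(✓)
size-2^2 implicants → --00  -0-1  -00-  0--1  0-0-  1--0  10--
Unchecked terms (primes): --00, -0-1, -00-, 0--1, 0-0-, 1--0, 10--
Minterm coverage:
  m1 ⊆ -0-1,-00-,0--1,0-0-
  m3 ⊆ -0-1,0--1
  m4 ⊆ --00,0-0-
  m5 ⊆ 0--1,0-0-
  m7 ⊆ 0--1 [E]
  m8 ⊆ --00,-00-,1--0,10--
  m9 ⊆ -0-1,-00-,10--
  m11 ⊆ -0-1,10--
  m12 ⊆ --00,1--0
  m14 ⊆ 1--0 [E]
E = {0--1, 1--0}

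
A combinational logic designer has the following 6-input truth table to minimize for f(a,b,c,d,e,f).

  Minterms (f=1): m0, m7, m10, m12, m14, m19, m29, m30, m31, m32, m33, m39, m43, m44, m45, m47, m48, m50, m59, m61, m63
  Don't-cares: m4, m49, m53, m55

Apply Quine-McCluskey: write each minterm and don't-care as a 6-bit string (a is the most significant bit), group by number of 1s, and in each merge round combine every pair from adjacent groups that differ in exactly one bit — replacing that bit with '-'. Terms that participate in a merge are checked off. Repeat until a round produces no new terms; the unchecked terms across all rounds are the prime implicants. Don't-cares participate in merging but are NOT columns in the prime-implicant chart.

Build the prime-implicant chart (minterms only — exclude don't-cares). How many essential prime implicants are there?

7

Round 0: 000000✓ 000100✓ 000111✓ 001010✓ 001100✓ 001110✓ 010011 011101✓ 011110✓ 011111✓ 100000✓ 100001✓ 100111✓ 101011✓ 101100✓ 101101✓ 101111✓ 110000✓ 110001✓ 110010✓ 110101✓ 110111✓ 111011✓ 111101✓ 111111✓
Round 1: -00000 -00111 -01100 -11101✓ -11111✓ 0-1110 00-100 000-00 001-10 0011-0 0111-1✓ 01111- 1-0000✓ 1-0001✓ 1-0111✓ 1-1011✓ 1-1101✓ 1-1111✓ 10-111✓ 10000-✓ 101-11✓ 1011-1✓ 10110- 11-101✓ 11-111✓ 110-01 1100-0 11000-✓ 1101-1✓ 111-11✓ 1111-1✓
Round 2: -111-1 1--111 1-000- 1-1-11 1-11-1 11-1-1
PIs = {-00000, -00111, -01100, -111-1, 0-1110, 00-100, 000-00, 001-10, 0011-0, 010011, 01111-, 1--111, 1-000-, 1-1-11, 1-11-1, 10110-, 11-1-1, 110-01, 1100-0}
Coverage chart:
  m0: -00000,000-00
  m7: -00111 ←essential
  m10: 001-10 ←essential
  m12: -01100,00-100,0011-0
  m14: 0-1110,001-10,0011-0
  m19: 010011 ←essential
  m29: -111-1 ←essential
  m30: 0-1110,01111-
  m31: -111-1,01111-
  m32: -00000,1-000-
  m33: 1-000- ←essential
  m39: -00111,1--111
  m43: 1-1-11 ←essential
  m44: -01100,10110-
  m45: 1-11-1,10110-
  m47: 1--111,1-1-11,1-11-1
  m48: 1-000-,1100-0
  m50: 1100-0 ←essential
  m59: 1-1-11 ←essential
  m61: -111-1,1-11-1,11-1-1
  m63: -111-1,1--111,1-1-11,1-11-1,11-1-1
Essential: -00111, -111-1, 001-10, 010011, 1-000-, 1-1-11, 1100-0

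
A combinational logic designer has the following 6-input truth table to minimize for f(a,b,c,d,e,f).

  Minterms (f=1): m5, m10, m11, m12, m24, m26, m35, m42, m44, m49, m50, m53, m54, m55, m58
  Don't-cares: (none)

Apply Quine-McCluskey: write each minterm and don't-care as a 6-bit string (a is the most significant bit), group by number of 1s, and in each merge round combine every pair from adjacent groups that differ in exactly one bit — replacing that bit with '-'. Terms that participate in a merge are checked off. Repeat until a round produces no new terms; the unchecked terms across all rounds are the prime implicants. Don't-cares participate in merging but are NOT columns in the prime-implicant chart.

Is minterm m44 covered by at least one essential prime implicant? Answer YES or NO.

YES

[col 0] 000101, 001010*, 001011*, 001100*, 011000*, 011010*, 100011, 101010*, 101100*, 110001*, 110010*, 110101*, 110110*, 110111*, 111010*
[col 1] -01010*, -01100, -11010*, 0-1010*, 00101-, 0110-0, 1-1010*, 11-010, 110-01, 110-10, 1101-1, 11011-
[col 2] --1010
Prime implicants: --1010, -01100, 000101, 00101-, 0110-0, 100011, 11-010, 110-01, 110-10, 1101-1, 11011-
PI chart (minterm → PIs covering it):
  5 | 000101  (sole → essential)
  10 | --1010,00101-
  11 | 00101-  (sole → essential)
  12 | -01100  (sole → essential)
  24 | 0110-0  (sole → essential)
  26 | --1010,0110-0
  35 | 100011  (sole → essential)
  42 | --1010  (sole → essential)
  44 | -01100  (sole → essential)
  49 | 110-01  (sole → essential)
  50 | 11-010,110-10
  53 | 110-01,1101-1
  54 | 110-10,11011-
  55 | 1101-1,11011-
  58 | --1010,11-010
Essential prime implicants: --1010, -01100, 000101, 00101-, 0110-0, 100011, 110-01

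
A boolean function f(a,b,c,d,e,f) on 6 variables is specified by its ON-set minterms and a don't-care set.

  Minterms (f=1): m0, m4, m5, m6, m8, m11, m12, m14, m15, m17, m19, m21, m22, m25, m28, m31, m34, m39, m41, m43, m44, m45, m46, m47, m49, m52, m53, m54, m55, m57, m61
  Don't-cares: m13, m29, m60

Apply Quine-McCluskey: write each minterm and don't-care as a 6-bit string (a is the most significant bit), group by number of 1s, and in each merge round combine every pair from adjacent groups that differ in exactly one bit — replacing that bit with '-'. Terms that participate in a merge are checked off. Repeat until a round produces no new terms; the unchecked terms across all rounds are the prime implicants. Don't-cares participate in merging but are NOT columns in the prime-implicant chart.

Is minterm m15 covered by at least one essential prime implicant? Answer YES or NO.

YES

size-2^0 implicants → 000000(✓)  000100(✓)  000101(✓)  000110(✓)  001000(✓)  001011(✓)  001100(✓)  001101(✓)  001110(✓)  001111(✓)  010001(✓)  010011(✓)  010101(✓)  010110(✓)  011001(✓)  011100(✓)  011101(✓)  011111(✓)  100010  100111(✓)  101001(✓)  101011(✓)  101100(✓)  101101(✓)  101110(✓)  101111(✓)  110001(✓)  110100(✓)  110101(✓)  110110(✓)  110111(✓)  111001(✓)  111100(✓)  111101(✓)
size-2^1 implicants → -01011(✓)  -01100(✓)  -01101(✓)  -01110(✓)  -01111(✓)  -10001(✓)  -10101(✓)  -10110  -11001(✓)  -11100(✓)  -11101(✓)  0-0101(✓)  0-0110  0-1100(✓)  0-1101(✓)  0-1111(✓)  00-000(✓)  00-100(✓)  00-101(✓)  00-110(✓)  000-00(✓)  0001-0(✓)  00010-(✓)  001-00(✓)  001-11(✓)  0011-0(✓)  0011-1(✓)  00110-(✓)  00111-(✓)  01-001(✓)  01-101(✓)  010-01(✓)  0100-1  011-01(✓)  0111-1(✓)  01110-(✓)  1-0111  1-1001(✓)  1-1100(✓)  1-1101(✓)  10-111  101-01(✓)  101-11(✓)  1010-1(✓)  1011-0(✓)  1011-1(✓)  10110-(✓)  10111-(✓)  11-001(✓)  11-100(✓)  11-101(✓)  110-01(✓)  1101-0(✓)  1101-1(✓)  11010-(✓)  11011-(✓)  111-01(✓)  11110-(✓)
size-2^2 implicants → --1100(✓)  --1101(✓)  -01-11  -011-0(✓)  -011-1(✓)  -0110-(✓)  -0111-(✓)  -1-001(✓)  -1-101(✓)  -10-01(✓)  -11-01(✓)  -1110-(✓)  0--101  0-11-1  0-110-(✓)  00--00  00-1-0  00-10-  0011--(✓)  01--01(✓)  1-1-01  1-110-(✓)  101--1  1011--(✓)  11--01(✓)  11-10-  1101--
size-2^3 implicants → --110-  -011--  -1--01
Unchecked terms (primes): --110-, -01-11, -011--, -1--01, -10110, 0--101, 0-0110, 0-11-1, 00--00, 00-1-0, 00-10-, 0100-1, 1-0111, 1-1-01, 10-111, 100010, 101--1, 11-10-, 1101--
Minterm coverage:
  m0 ⊆ 00--00 [E]
  m4 ⊆ 00--00,00-1-0,00-10-
  m5 ⊆ 0--101,00-10-
  m6 ⊆ 0-0110,00-1-0
  m8 ⊆ 00--00 [E]
  m11 ⊆ -01-11 [E]
  m12 ⊆ --110-,-011--,00--00,00-1-0,00-10-
  m14 ⊆ -011--,00-1-0
  m15 ⊆ -01-11,-011--,0-11-1
  m17 ⊆ -1--01,0100-1
  m19 ⊆ 0100-1 [E]
  m21 ⊆ -1--01,0--101
  m22 ⊆ -10110,0-0110
  m25 ⊆ -1--01 [E]
  m28 ⊆ --110- [E]
  m31 ⊆ 0-11-1 [E]
  m34 ⊆ 100010 [E]
  m39 ⊆ 1-0111,10-111
  m41 ⊆ 1-1-01,101--1
  m43 ⊆ -01-11,101--1
  m44 ⊆ --110-,-011--
  m45 ⊆ --110-,-011--,1-1-01,101--1
  m46 ⊆ -011-- [E]
  m47 ⊆ -01-11,-011--,10-111,101--1
  m49 ⊆ -1--01 [E]
  m52 ⊆ 11-10-,1101--
  m53 ⊆ -1--01,11-10-,1101--
  m54 ⊆ -10110,1101--
  m55 ⊆ 1-0111,1101--
  m57 ⊆ -1--01,1-1-01
  m61 ⊆ --110-,-1--01,1-1-01,11-10-
E = {--110-, -01-11, -011--, -1--01, 0-11-1, 00--00, 0100-1, 100010}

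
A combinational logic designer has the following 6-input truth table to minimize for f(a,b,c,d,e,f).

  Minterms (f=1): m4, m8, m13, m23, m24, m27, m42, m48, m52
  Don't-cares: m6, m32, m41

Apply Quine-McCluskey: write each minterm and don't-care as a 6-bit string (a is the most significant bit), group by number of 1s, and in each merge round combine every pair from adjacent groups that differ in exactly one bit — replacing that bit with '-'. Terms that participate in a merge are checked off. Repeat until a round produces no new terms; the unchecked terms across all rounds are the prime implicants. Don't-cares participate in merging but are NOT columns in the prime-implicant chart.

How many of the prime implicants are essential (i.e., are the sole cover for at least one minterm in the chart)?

size-2^0 implicants → 000100(✓)  000110(✓)  001000(✓)  001101  010111  011000(✓)  011011  100000(✓)  101001  101010  110000(✓)  110100(✓)
size-2^1 implicants → 0-1000  0001-0  1-0000  110-00
Unchecked terms (primes): 0-1000, 0001-0, 001101, 010111, 011011, 1-0000, 101001, 101010, 110-00
Minterm coverage:
  m4 ⊆ 0001-0 [E]
  m8 ⊆ 0-1000 [E]
  m13 ⊆ 001101 [E]
  m23 ⊆ 010111 [E]
  m24 ⊆ 0-1000 [E]
  m27 ⊆ 011011 [E]
  m42 ⊆ 101010 [E]
  m48 ⊆ 1-0000,110-00
  m52 ⊆ 110-00 [E]
E = {0-1000, 0001-0, 001101, 010111, 011011, 101010, 110-00}

7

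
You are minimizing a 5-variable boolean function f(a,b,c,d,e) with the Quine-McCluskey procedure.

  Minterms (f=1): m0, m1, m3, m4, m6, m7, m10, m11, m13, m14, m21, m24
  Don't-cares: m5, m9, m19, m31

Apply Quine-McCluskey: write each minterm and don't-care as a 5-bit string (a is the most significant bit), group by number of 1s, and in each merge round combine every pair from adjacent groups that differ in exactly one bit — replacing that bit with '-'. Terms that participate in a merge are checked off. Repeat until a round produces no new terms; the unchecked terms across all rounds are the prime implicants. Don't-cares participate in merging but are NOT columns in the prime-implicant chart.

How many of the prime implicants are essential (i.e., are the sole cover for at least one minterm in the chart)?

[col 0] 00000*, 00001*, 00011*, 00100*, 00101*, 00110*, 00111*, 01001*, 01010*, 01011*, 01101*, 01110*, 10011*, 10101*, 11000, 11111
[col 1] -0011, -0101, 0-001*, 0-011*, 0-101*, 0-110, 00-00*, 00-01*, 00-11*, 000-1*, 0000-*, 001-0*, 001-1*, 0010-*, 0011-*, 01-01*, 01-10, 010-1*, 0101-
[col 2] 0--01, 0-0-1, 00--1, 00-0-, 001--
Prime implicants: -0011, -0101, 0--01, 0-0-1, 0-110, 00--1, 00-0-, 001--, 01-10, 0101-, 11000, 11111
PI chart (minterm → PIs covering it):
  0 | 00-0-  (sole → essential)
  1 | 0--01,0-0-1,00--1,00-0-
  3 | -0011,0-0-1,00--1
  4 | 00-0-,001--
  6 | 0-110,001--
  7 | 00--1,001--
  10 | 01-10,0101-
  11 | 0-0-1,0101-
  13 | 0--01  (sole → essential)
  14 | 0-110,01-10
  21 | -0101  (sole → essential)
  24 | 11000  (sole → essential)
Essential prime implicants: -0101, 0--01, 00-0-, 11000

4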